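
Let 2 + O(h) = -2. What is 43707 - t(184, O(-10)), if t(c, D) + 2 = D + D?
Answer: 43717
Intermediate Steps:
O(h) = -4 (O(h) = -2 - 2 = -4)
t(c, D) = -2 + 2*D (t(c, D) = -2 + (D + D) = -2 + 2*D)
43707 - t(184, O(-10)) = 43707 - (-2 + 2*(-4)) = 43707 - (-2 - 8) = 43707 - 1*(-10) = 43707 + 10 = 43717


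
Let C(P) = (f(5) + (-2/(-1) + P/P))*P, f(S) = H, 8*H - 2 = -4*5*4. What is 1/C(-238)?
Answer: 2/3213 ≈ 0.00062247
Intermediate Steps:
H = -39/4 (H = ¼ + (-4*5*4)/8 = ¼ + (-20*4)/8 = ¼ + (⅛)*(-80) = ¼ - 10 = -39/4 ≈ -9.7500)
f(S) = -39/4
C(P) = -27*P/4 (C(P) = (-39/4 + (-2/(-1) + P/P))*P = (-39/4 + (-2*(-1) + 1))*P = (-39/4 + (2 + 1))*P = (-39/4 + 3)*P = -27*P/4)
1/C(-238) = 1/(-27/4*(-238)) = 1/(3213/2) = 2/3213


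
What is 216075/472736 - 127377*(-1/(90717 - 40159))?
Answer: 2092353333/702958432 ≈ 2.9765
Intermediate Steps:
216075/472736 - 127377*(-1/(90717 - 40159)) = 216075*(1/472736) - 127377/((-1*50558)) = 216075/472736 - 127377/(-50558) = 216075/472736 - 127377*(-1/50558) = 216075/472736 + 127377/50558 = 2092353333/702958432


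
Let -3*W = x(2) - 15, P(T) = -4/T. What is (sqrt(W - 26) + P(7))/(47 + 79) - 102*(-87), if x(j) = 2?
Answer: 3913432/441 + I*sqrt(195)/378 ≈ 8874.0 + 0.036942*I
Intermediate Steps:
W = 13/3 (W = -(2 - 15)/3 = -1/3*(-13) = 13/3 ≈ 4.3333)
(sqrt(W - 26) + P(7))/(47 + 79) - 102*(-87) = (sqrt(13/3 - 26) - 4/7)/(47 + 79) - 102*(-87) = (sqrt(-65/3) - 4*1/7)/126 + 8874 = (I*sqrt(195)/3 - 4/7)*(1/126) + 8874 = (-4/7 + I*sqrt(195)/3)*(1/126) + 8874 = (-2/441 + I*sqrt(195)/378) + 8874 = 3913432/441 + I*sqrt(195)/378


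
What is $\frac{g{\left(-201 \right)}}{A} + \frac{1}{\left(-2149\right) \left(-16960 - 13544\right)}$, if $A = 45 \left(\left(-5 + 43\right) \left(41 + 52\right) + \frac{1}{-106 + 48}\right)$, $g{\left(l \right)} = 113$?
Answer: $\frac{143214738293}{201547254603240} \approx 0.00071058$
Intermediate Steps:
$A = \frac{9223695}{58}$ ($A = 45 \left(38 \cdot 93 + \frac{1}{-58}\right) = 45 \left(3534 - \frac{1}{58}\right) = 45 \cdot \frac{204971}{58} = \frac{9223695}{58} \approx 1.5903 \cdot 10^{5}$)
$\frac{g{\left(-201 \right)}}{A} + \frac{1}{\left(-2149\right) \left(-16960 - 13544\right)} = \frac{113}{\frac{9223695}{58}} + \frac{1}{\left(-2149\right) \left(-16960 - 13544\right)} = 113 \cdot \frac{58}{9223695} - \frac{1}{2149 \left(-30504\right)} = \frac{6554}{9223695} - - \frac{1}{65553096} = \frac{6554}{9223695} + \frac{1}{65553096} = \frac{143214738293}{201547254603240}$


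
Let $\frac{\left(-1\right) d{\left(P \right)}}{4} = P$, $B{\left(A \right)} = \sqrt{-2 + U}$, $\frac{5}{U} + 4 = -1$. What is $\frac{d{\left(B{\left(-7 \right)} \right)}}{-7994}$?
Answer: $\frac{2 i \sqrt{3}}{3997} \approx 0.00086668 i$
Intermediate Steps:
$U = -1$ ($U = \frac{5}{-4 - 1} = \frac{5}{-5} = 5 \left(- \frac{1}{5}\right) = -1$)
$B{\left(A \right)} = i \sqrt{3}$ ($B{\left(A \right)} = \sqrt{-2 - 1} = \sqrt{-3} = i \sqrt{3}$)
$d{\left(P \right)} = - 4 P$
$\frac{d{\left(B{\left(-7 \right)} \right)}}{-7994} = \frac{\left(-4\right) i \sqrt{3}}{-7994} = - 4 i \sqrt{3} \left(- \frac{1}{7994}\right) = \frac{2 i \sqrt{3}}{3997}$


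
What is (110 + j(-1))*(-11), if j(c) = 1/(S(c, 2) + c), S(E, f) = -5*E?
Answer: -4851/4 ≈ -1212.8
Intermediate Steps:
j(c) = -1/(4*c) (j(c) = 1/(-5*c + c) = 1/(-4*c) = -1/(4*c))
(110 + j(-1))*(-11) = (110 - ¼/(-1))*(-11) = (110 - ¼*(-1))*(-11) = (110 + ¼)*(-11) = (441/4)*(-11) = -4851/4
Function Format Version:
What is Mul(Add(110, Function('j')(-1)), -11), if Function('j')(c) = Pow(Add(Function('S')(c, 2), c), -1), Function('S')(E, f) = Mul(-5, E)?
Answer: Rational(-4851, 4) ≈ -1212.8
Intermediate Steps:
Function('j')(c) = Mul(Rational(-1, 4), Pow(c, -1)) (Function('j')(c) = Pow(Add(Mul(-5, c), c), -1) = Pow(Mul(-4, c), -1) = Mul(Rational(-1, 4), Pow(c, -1)))
Mul(Add(110, Function('j')(-1)), -11) = Mul(Add(110, Mul(Rational(-1, 4), Pow(-1, -1))), -11) = Mul(Add(110, Mul(Rational(-1, 4), -1)), -11) = Mul(Add(110, Rational(1, 4)), -11) = Mul(Rational(441, 4), -11) = Rational(-4851, 4)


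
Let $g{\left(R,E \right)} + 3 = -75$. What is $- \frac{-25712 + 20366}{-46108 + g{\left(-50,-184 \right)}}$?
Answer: $- \frac{2673}{23093} \approx -0.11575$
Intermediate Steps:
$g{\left(R,E \right)} = -78$ ($g{\left(R,E \right)} = -3 - 75 = -78$)
$- \frac{-25712 + 20366}{-46108 + g{\left(-50,-184 \right)}} = - \frac{-25712 + 20366}{-46108 - 78} = - \frac{-5346}{-46186} = - \frac{\left(-5346\right) \left(-1\right)}{46186} = \left(-1\right) \frac{2673}{23093} = - \frac{2673}{23093}$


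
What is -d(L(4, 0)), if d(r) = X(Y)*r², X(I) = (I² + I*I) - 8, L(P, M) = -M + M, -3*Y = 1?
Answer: 0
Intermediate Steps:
Y = -⅓ (Y = -⅓*1 = -⅓ ≈ -0.33333)
L(P, M) = 0
X(I) = -8 + 2*I² (X(I) = (I² + I²) - 8 = 2*I² - 8 = -8 + 2*I²)
d(r) = -70*r²/9 (d(r) = (-8 + 2*(-⅓)²)*r² = (-8 + 2*(⅑))*r² = (-8 + 2/9)*r² = -70*r²/9)
-d(L(4, 0)) = -(-70)*0²/9 = -(-70)*0/9 = -1*0 = 0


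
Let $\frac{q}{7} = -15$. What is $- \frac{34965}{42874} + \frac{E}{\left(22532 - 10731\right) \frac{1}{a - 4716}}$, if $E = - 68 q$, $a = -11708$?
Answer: $- \frac{5028133414605}{505956074} \approx -9937.9$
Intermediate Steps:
$q = -105$ ($q = 7 \left(-15\right) = -105$)
$E = 7140$ ($E = \left(-68\right) \left(-105\right) = 7140$)
$- \frac{34965}{42874} + \frac{E}{\left(22532 - 10731\right) \frac{1}{a - 4716}} = - \frac{34965}{42874} + \frac{7140}{\left(22532 - 10731\right) \frac{1}{-11708 - 4716}} = \left(-34965\right) \frac{1}{42874} + \frac{7140}{11801 \frac{1}{-16424}} = - \frac{34965}{42874} + \frac{7140}{11801 \left(- \frac{1}{16424}\right)} = - \frac{34965}{42874} + \frac{7140}{- \frac{11801}{16424}} = - \frac{34965}{42874} + 7140 \left(- \frac{16424}{11801}\right) = - \frac{34965}{42874} - \frac{117267360}{11801} = - \frac{5028133414605}{505956074}$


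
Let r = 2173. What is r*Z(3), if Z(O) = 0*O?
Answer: 0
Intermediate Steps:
Z(O) = 0
r*Z(3) = 2173*0 = 0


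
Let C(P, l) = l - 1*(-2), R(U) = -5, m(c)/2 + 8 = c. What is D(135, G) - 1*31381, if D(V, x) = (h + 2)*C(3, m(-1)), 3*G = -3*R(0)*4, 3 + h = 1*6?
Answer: -31461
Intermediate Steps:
m(c) = -16 + 2*c
C(P, l) = 2 + l (C(P, l) = l + 2 = 2 + l)
h = 3 (h = -3 + 1*6 = -3 + 6 = 3)
G = 20 (G = (-3*(-5)*4)/3 = (15*4)/3 = (⅓)*60 = 20)
D(V, x) = -80 (D(V, x) = (3 + 2)*(2 + (-16 + 2*(-1))) = 5*(2 + (-16 - 2)) = 5*(2 - 18) = 5*(-16) = -80)
D(135, G) - 1*31381 = -80 - 1*31381 = -80 - 31381 = -31461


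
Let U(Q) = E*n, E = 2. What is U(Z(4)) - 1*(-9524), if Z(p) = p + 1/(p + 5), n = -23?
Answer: 9478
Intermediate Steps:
Z(p) = p + 1/(5 + p)
U(Q) = -46 (U(Q) = 2*(-23) = -46)
U(Z(4)) - 1*(-9524) = -46 - 1*(-9524) = -46 + 9524 = 9478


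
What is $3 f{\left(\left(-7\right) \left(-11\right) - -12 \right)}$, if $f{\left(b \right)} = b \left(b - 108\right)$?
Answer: $-5073$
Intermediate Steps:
$f{\left(b \right)} = b \left(-108 + b\right)$ ($f{\left(b \right)} = b \left(b - 108\right) = b \left(-108 + b\right)$)
$3 f{\left(\left(-7\right) \left(-11\right) - -12 \right)} = 3 \left(\left(-7\right) \left(-11\right) - -12\right) \left(-108 - -89\right) = 3 \left(77 + 12\right) \left(-108 + \left(77 + 12\right)\right) = 3 \cdot 89 \left(-108 + 89\right) = 3 \cdot 89 \left(-19\right) = 3 \left(-1691\right) = -5073$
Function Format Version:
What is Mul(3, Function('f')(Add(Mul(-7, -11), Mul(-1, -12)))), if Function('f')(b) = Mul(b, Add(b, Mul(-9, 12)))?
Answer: -5073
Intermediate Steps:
Function('f')(b) = Mul(b, Add(-108, b)) (Function('f')(b) = Mul(b, Add(b, -108)) = Mul(b, Add(-108, b)))
Mul(3, Function('f')(Add(Mul(-7, -11), Mul(-1, -12)))) = Mul(3, Mul(Add(Mul(-7, -11), Mul(-1, -12)), Add(-108, Add(Mul(-7, -11), Mul(-1, -12))))) = Mul(3, Mul(Add(77, 12), Add(-108, Add(77, 12)))) = Mul(3, Mul(89, Add(-108, 89))) = Mul(3, Mul(89, -19)) = Mul(3, -1691) = -5073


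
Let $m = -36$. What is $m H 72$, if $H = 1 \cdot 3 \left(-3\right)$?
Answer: $23328$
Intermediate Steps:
$H = -9$ ($H = 3 \left(-3\right) = -9$)
$m H 72 = \left(-36\right) \left(-9\right) 72 = 324 \cdot 72 = 23328$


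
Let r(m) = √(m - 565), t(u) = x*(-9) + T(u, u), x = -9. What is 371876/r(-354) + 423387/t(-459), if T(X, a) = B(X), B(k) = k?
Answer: -15681/14 - 371876*I*√919/919 ≈ -1120.1 - 12267.0*I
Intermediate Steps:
T(X, a) = X
t(u) = 81 + u (t(u) = -9*(-9) + u = 81 + u)
r(m) = √(-565 + m)
371876/r(-354) + 423387/t(-459) = 371876/(√(-565 - 354)) + 423387/(81 - 459) = 371876/(√(-919)) + 423387/(-378) = 371876/((I*√919)) + 423387*(-1/378) = 371876*(-I*√919/919) - 15681/14 = -371876*I*√919/919 - 15681/14 = -15681/14 - 371876*I*√919/919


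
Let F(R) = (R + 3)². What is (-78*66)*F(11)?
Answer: -1009008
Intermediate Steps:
F(R) = (3 + R)²
(-78*66)*F(11) = (-78*66)*(3 + 11)² = -5148*14² = -5148*196 = -1009008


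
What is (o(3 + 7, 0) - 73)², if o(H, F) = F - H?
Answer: 6889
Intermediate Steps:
(o(3 + 7, 0) - 73)² = ((0 - (3 + 7)) - 73)² = ((0 - 1*10) - 73)² = ((0 - 10) - 73)² = (-10 - 73)² = (-83)² = 6889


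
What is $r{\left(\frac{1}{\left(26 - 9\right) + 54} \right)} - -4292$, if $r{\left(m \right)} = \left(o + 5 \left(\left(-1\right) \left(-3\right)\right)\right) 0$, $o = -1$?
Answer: $4292$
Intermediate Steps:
$r{\left(m \right)} = 0$ ($r{\left(m \right)} = \left(-1 + 5 \left(\left(-1\right) \left(-3\right)\right)\right) 0 = \left(-1 + 5 \cdot 3\right) 0 = \left(-1 + 15\right) 0 = 14 \cdot 0 = 0$)
$r{\left(\frac{1}{\left(26 - 9\right) + 54} \right)} - -4292 = 0 - -4292 = 0 + 4292 = 4292$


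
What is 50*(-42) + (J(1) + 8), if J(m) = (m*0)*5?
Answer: -2092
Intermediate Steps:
J(m) = 0 (J(m) = 0*5 = 0)
50*(-42) + (J(1) + 8) = 50*(-42) + (0 + 8) = -2100 + 8 = -2092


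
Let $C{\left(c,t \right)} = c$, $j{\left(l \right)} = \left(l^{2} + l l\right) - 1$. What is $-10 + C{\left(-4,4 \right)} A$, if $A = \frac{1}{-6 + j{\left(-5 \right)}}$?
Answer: $- \frac{434}{43} \approx -10.093$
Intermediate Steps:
$j{\left(l \right)} = -1 + 2 l^{2}$ ($j{\left(l \right)} = \left(l^{2} + l^{2}\right) - 1 = 2 l^{2} - 1 = -1 + 2 l^{2}$)
$A = \frac{1}{43}$ ($A = \frac{1}{-6 - \left(1 - 2 \left(-5\right)^{2}\right)} = \frac{1}{-6 + \left(-1 + 2 \cdot 25\right)} = \frac{1}{-6 + \left(-1 + 50\right)} = \frac{1}{-6 + 49} = \frac{1}{43} \approx 0.023256$)
$-10 + C{\left(-4,4 \right)} A = -10 - \frac{4}{43} = - \frac{434}{43}$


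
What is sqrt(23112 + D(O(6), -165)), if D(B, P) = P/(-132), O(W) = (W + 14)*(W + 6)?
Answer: sqrt(92453)/2 ≈ 152.03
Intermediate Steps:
O(W) = (6 + W)*(14 + W) (O(W) = (14 + W)*(6 + W) = (6 + W)*(14 + W))
D(B, P) = -P/132 (D(B, P) = P*(-1/132) = -P/132)
sqrt(23112 + D(O(6), -165)) = sqrt(23112 - 1/132*(-165)) = sqrt(23112 + 5/4) = sqrt(92453/4) = sqrt(92453)/2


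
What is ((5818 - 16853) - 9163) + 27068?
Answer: 6870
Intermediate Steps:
((5818 - 16853) - 9163) + 27068 = (-11035 - 9163) + 27068 = -20198 + 27068 = 6870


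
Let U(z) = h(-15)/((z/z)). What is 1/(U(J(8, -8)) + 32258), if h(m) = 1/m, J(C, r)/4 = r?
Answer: 15/483869 ≈ 3.1000e-5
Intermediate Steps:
J(C, r) = 4*r
U(z) = -1/15 (U(z) = 1/((-15)*((z/z))) = -1/15/1 = -1/15*1 = -1/15)
1/(U(J(8, -8)) + 32258) = 1/(-1/15 + 32258) = 1/(483869/15) = 15/483869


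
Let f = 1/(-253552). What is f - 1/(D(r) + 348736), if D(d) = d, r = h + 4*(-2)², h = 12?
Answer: -891/130813328 ≈ -6.8112e-6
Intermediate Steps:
f = -1/253552 ≈ -3.9440e-6
r = 28 (r = 12 + 4*(-2)² = 12 + 4*4 = 12 + 16 = 28)
f - 1/(D(r) + 348736) = -1/253552 - 1/(28 + 348736) = -1/253552 - 1/348764 = -891/130813328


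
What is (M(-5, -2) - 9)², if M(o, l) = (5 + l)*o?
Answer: 576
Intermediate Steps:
M(o, l) = o*(5 + l)
(M(-5, -2) - 9)² = (-5*(5 - 2) - 9)² = (-5*3 - 9)² = (-15 - 9)² = (-24)² = 576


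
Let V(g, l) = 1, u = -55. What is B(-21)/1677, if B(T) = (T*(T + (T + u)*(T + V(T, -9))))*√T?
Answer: -10493*I*√21/559 ≈ -86.02*I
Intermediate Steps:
B(T) = T^(3/2)*(T + (1 + T)*(-55 + T)) (B(T) = (T*(T + (T - 55)*(T + 1)))*√T = (T*(T + (-55 + T)*(1 + T)))*√T = (T*(T + (1 + T)*(-55 + T)))*√T = T^(3/2)*(T + (1 + T)*(-55 + T)))
B(-21)/1677 = ((-21)^(3/2)*(-55 + (-21)² - 53*(-21)))/1677 = ((-21*I*√21)*(-55 + 441 + 1113))*(1/1677) = (-21*I*√21*1499)*(1/1677) = -31479*I*√21*(1/1677) = -10493*I*√21/559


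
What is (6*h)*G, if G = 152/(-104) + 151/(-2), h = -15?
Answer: 90045/13 ≈ 6926.5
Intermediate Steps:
G = -2001/26 (G = 152*(-1/104) + 151*(-½) = -19/13 - 151/2 = -2001/26 ≈ -76.962)
(6*h)*G = (6*(-15))*(-2001/26) = -90*(-2001/26) = 90045/13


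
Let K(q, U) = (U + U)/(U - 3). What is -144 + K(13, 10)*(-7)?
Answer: -164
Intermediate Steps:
K(q, U) = 2*U/(-3 + U) (K(q, U) = (2*U)/(-3 + U) = 2*U/(-3 + U))
-144 + K(13, 10)*(-7) = -144 + (2*10/(-3 + 10))*(-7) = -144 + (2*10/7)*(-7) = -144 + (2*10*(1/7))*(-7) = -144 + (20/7)*(-7) = -144 - 20 = -164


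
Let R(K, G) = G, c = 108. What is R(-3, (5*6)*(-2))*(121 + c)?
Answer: -13740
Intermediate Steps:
R(-3, (5*6)*(-2))*(121 + c) = ((5*6)*(-2))*(121 + 108) = (30*(-2))*229 = -60*229 = -13740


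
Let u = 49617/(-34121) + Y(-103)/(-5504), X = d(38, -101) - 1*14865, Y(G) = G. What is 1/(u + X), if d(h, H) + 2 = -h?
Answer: -1260416/18788309725 ≈ -6.7085e-5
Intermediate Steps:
d(h, H) = -2 - h
X = -14905 (X = (-2 - 1*38) - 1*14865 = (-2 - 38) - 14865 = -40 - 14865 = -14905)
u = -1809245/1260416 (u = 49617/(-34121) - 103/(-5504) = 49617*(-1/34121) - 103*(-1/5504) = -333/229 + 103/5504 = -1809245/1260416 ≈ -1.4354)
1/(u + X) = 1/(-1809245/1260416 - 14905) = 1/(-18788309725/1260416) = -1260416/18788309725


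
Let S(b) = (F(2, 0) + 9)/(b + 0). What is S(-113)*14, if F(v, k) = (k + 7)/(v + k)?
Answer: -175/113 ≈ -1.5487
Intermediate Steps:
F(v, k) = (7 + k)/(k + v)
S(b) = 25/(2*b) (S(b) = ((7 + 0)/(0 + 2) + 9)/(b + 0) = (7/2 + 9)/b = 25/(2*b))
S(-113)*14 = ((25/2)/(-113))*14 = ((25/2)*(-1/113))*14 = -25/226*14 = -175/113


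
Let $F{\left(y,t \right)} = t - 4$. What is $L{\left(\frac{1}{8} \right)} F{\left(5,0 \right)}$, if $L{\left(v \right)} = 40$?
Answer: $-160$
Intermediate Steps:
$F{\left(y,t \right)} = -4 + t$
$L{\left(\frac{1}{8} \right)} F{\left(5,0 \right)} = 40 \left(-4 + 0\right) = 40 \left(-4\right) = -160$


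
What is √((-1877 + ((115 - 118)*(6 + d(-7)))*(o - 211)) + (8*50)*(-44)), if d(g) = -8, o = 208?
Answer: I*√19495 ≈ 139.62*I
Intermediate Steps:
√((-1877 + ((115 - 118)*(6 + d(-7)))*(o - 211)) + (8*50)*(-44)) = √((-1877 + ((115 - 118)*(6 - 8))*(208 - 211)) + (8*50)*(-44)) = √((-1877 - 3*(-2)*(-3)) + 400*(-44)) = √((-1877 + 6*(-3)) - 17600) = √((-1877 - 18) - 17600) = √(-1895 - 17600) = √(-19495) = I*√19495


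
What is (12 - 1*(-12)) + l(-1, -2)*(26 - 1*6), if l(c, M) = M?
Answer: -16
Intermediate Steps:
(12 - 1*(-12)) + l(-1, -2)*(26 - 1*6) = (12 - 1*(-12)) - 2*(26 - 1*6) = (12 + 12) - 2*(26 - 6) = 24 - 2*20 = 24 - 40 = -16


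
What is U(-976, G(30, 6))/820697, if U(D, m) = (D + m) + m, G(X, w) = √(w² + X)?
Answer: -976/820697 + 2*√66/820697 ≈ -0.0011694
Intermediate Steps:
G(X, w) = √(X + w²)
U(D, m) = D + 2*m
U(-976, G(30, 6))/820697 = (-976 + 2*√(30 + 6²))/820697 = (-976 + 2*√(30 + 36))*(1/820697) = (-976 + 2*√66)*(1/820697) = -976/820697 + 2*√66/820697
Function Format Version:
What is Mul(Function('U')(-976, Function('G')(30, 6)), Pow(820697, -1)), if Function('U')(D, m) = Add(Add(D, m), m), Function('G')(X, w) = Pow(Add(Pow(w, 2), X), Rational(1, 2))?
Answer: Add(Rational(-976, 820697), Mul(Rational(2, 820697), Pow(66, Rational(1, 2)))) ≈ -0.0011694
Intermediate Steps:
Function('G')(X, w) = Pow(Add(X, Pow(w, 2)), Rational(1, 2))
Function('U')(D, m) = Add(D, Mul(2, m))
Mul(Function('U')(-976, Function('G')(30, 6)), Pow(820697, -1)) = Mul(Add(-976, Mul(2, Pow(Add(30, Pow(6, 2)), Rational(1, 2)))), Pow(820697, -1)) = Mul(Add(-976, Mul(2, Pow(Add(30, 36), Rational(1, 2)))), Rational(1, 820697)) = Mul(Add(-976, Mul(2, Pow(66, Rational(1, 2)))), Rational(1, 820697)) = Add(Rational(-976, 820697), Mul(Rational(2, 820697), Pow(66, Rational(1, 2))))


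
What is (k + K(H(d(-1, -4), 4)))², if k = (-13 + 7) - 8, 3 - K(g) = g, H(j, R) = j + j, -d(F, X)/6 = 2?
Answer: 169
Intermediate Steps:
d(F, X) = -12 (d(F, X) = -6*2 = -12)
H(j, R) = 2*j
K(g) = 3 - g
k = -14 (k = -6 - 8 = -14)
(k + K(H(d(-1, -4), 4)))² = (-14 + (3 - 2*(-12)))² = (-14 + (3 - 1*(-24)))² = (-14 + (3 + 24))² = (-14 + 27)² = 13² = 169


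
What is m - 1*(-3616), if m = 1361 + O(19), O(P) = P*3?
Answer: 5034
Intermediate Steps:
O(P) = 3*P
m = 1418 (m = 1361 + 3*19 = 1361 + 57 = 1418)
m - 1*(-3616) = 1418 - 1*(-3616) = 1418 + 3616 = 5034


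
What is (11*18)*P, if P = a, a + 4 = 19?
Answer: 2970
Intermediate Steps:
a = 15 (a = -4 + 19 = 15)
P = 15
(11*18)*P = (11*18)*15 = 198*15 = 2970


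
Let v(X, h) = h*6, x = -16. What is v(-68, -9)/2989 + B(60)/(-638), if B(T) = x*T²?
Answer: 86065974/953491 ≈ 90.264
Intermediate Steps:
v(X, h) = 6*h
B(T) = -16*T²
v(-68, -9)/2989 + B(60)/(-638) = (6*(-9))/2989 - 16*60²/(-638) = -54*1/2989 - 16*3600*(-1/638) = -54/2989 - 57600*(-1/638) = -54/2989 + 28800/319 = 86065974/953491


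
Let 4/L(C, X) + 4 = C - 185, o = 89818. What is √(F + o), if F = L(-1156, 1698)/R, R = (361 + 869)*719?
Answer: 14*√6483654754995900714/118947765 ≈ 299.70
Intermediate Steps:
R = 884370 (R = 1230*719 = 884370)
L(C, X) = 4/(-189 + C) (L(C, X) = 4/(-4 + (C - 185)) = 4/(-4 + (-185 + C)) = 4/(-189 + C))
F = -2/594738825 (F = (4/(-189 - 1156))/884370 = (4/(-1345))*(1/884370) = (4*(-1/1345))*(1/884370) = -4/1345*1/884370 = -2/594738825 ≈ -3.3628e-9)
√(F + o) = √(-2/594738825 + 89818) = √(53418251783848/594738825) = 14*√6483654754995900714/118947765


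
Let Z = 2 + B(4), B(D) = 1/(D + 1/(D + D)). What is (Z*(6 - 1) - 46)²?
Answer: 1317904/1089 ≈ 1210.2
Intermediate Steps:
B(D) = 1/(D + 1/(2*D))
Z = 74/33 (Z = 2 + 2*4/(1 + 2*4²) = 2 + 2*4/(1 + 2*16) = 2 + 2*4/(1 + 32) = 2 + 2*4/33 = 2 + 2*4*(1/33) = 2 + 8/33 = 74/33 ≈ 2.2424)
(Z*(6 - 1) - 46)² = (74*(6 - 1)/33 - 46)² = ((74/33)*5 - 46)² = (370/33 - 46)² = (-1148/33)² = 1317904/1089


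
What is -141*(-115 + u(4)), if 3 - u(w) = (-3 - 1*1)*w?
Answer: 13536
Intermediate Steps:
u(w) = 3 + 4*w (u(w) = 3 - (-3 - 1*1)*w = 3 - (-3 - 1)*w = 3 - (-4)*w = 3 + 4*w)
-141*(-115 + u(4)) = -141*(-115 + (3 + 4*4)) = -141*(-115 + (3 + 16)) = -141*(-115 + 19) = -141*(-96) = 13536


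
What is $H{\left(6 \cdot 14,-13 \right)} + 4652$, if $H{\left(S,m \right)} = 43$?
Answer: $4695$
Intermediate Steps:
$H{\left(6 \cdot 14,-13 \right)} + 4652 = 43 + 4652 = 4695$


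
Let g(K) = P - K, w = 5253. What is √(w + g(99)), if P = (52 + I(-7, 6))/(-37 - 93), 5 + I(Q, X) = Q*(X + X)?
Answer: √87107410/130 ≈ 71.793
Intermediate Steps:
I(Q, X) = -5 + 2*Q*X (I(Q, X) = -5 + Q*(X + X) = -5 + Q*(2*X) = -5 + 2*Q*X)
P = 37/130 (P = (52 + (-5 + 2*(-7)*6))/(-37 - 93) = (52 + (-5 - 84))/(-130) = (52 - 89)*(-1/130) = -37*(-1/130) = 37/130 ≈ 0.28462)
g(K) = 37/130 - K
√(w + g(99)) = √(5253 + (37/130 - 1*99)) = √(5253 + (37/130 - 99)) = √(5253 - 12833/130) = √(670057/130) = √87107410/130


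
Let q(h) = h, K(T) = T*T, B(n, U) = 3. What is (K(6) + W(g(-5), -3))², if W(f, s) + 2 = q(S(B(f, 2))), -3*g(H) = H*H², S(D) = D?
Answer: 1369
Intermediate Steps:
K(T) = T²
g(H) = -H³/3 (g(H) = -H*H²/3 = -H³/3)
W(f, s) = 1 (W(f, s) = -2 + 3 = 1)
(K(6) + W(g(-5), -3))² = (6² + 1)² = (36 + 1)² = 37² = 1369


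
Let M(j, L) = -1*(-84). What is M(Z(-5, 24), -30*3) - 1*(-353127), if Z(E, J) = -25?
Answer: 353211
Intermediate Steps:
M(j, L) = 84
M(Z(-5, 24), -30*3) - 1*(-353127) = 84 - 1*(-353127) = 84 + 353127 = 353211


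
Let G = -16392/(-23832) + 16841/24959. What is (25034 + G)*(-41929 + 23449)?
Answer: -347470822086080/751039 ≈ -4.6265e+8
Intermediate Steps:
G = 3070010/2253117 (G = -16392*(-1/23832) + 16841*(1/24959) = 683/993 + 1531/2269 = 3070010/2253117 ≈ 1.3626)
(25034 + G)*(-41929 + 23449) = (25034 + 3070010/2253117)*(-41929 + 23449) = (56407600988/2253117)*(-18480) = -347470822086080/751039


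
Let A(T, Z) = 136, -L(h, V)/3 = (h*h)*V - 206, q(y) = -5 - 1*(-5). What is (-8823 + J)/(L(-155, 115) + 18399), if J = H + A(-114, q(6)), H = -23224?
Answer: 10637/2756536 ≈ 0.0038588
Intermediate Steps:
q(y) = 0 (q(y) = -5 + 5 = 0)
L(h, V) = 618 - 3*V*h² (L(h, V) = -3*((h*h)*V - 206) = -3*(h²*V - 206) = -3*(V*h² - 206) = -3*(-206 + V*h²) = 618 - 3*V*h²)
J = -23088 (J = -23224 + 136 = -23088)
(-8823 + J)/(L(-155, 115) + 18399) = (-8823 - 23088)/((618 - 3*115*(-155)²) + 18399) = -31911/((618 - 3*115*24025) + 18399) = -31911/((618 - 8288625) + 18399) = -31911/(-8288007 + 18399) = -31911/(-8269608) = -31911*(-1/8269608) = 10637/2756536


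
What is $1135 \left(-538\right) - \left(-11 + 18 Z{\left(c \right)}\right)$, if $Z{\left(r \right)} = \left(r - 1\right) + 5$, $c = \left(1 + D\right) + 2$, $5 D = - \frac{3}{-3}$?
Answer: $- \frac{3053743}{5} \approx -6.1075 \cdot 10^{5}$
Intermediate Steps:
$D = \frac{1}{5}$ ($D = \frac{\left(-3\right) \frac{1}{-3}}{5} = \frac{\left(-3\right) \left(- \frac{1}{3}\right)}{5} = \frac{1}{5} \cdot 1 = \frac{1}{5} \approx 0.2$)
$c = \frac{16}{5}$ ($c = \left(1 + \frac{1}{5}\right) + 2 = \frac{6}{5} + 2 = \frac{16}{5} \approx 3.2$)
$Z{\left(r \right)} = 4 + r$ ($Z{\left(r \right)} = \left(-1 + r\right) + 5 = 4 + r$)
$1135 \left(-538\right) - \left(-11 + 18 Z{\left(c \right)}\right) = 1135 \left(-538\right) + \left(- 18 \left(4 + \frac{16}{5}\right) + 11\right) = -610630 + \left(\left(-18\right) \frac{36}{5} + 11\right) = -610630 + \left(- \frac{648}{5} + 11\right) = -610630 - \frac{593}{5} = - \frac{3053743}{5}$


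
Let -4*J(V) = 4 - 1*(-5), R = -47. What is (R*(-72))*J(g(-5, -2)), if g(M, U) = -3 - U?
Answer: -7614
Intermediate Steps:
J(V) = -9/4 (J(V) = -(4 - 1*(-5))/4 = -(4 + 5)/4 = -¼*9 = -9/4)
(R*(-72))*J(g(-5, -2)) = -47*(-72)*(-9/4) = 3384*(-9/4) = -7614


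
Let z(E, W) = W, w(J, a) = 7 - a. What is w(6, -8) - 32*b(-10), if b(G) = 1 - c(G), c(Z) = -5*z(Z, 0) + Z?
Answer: -337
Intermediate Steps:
c(Z) = Z (c(Z) = -5*0 + Z = 0 + Z = Z)
b(G) = 1 - G
w(6, -8) - 32*b(-10) = (7 - 1*(-8)) - 32*(1 - 1*(-10)) = (7 + 8) - 32*(1 + 10) = 15 - 32*11 = 15 - 352 = -337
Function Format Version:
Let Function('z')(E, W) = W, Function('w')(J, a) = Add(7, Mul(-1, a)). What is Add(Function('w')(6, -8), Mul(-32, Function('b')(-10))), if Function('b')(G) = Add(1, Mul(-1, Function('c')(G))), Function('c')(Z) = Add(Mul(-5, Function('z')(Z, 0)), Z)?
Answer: -337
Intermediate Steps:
Function('c')(Z) = Z (Function('c')(Z) = Add(Mul(-5, 0), Z) = Add(0, Z) = Z)
Function('b')(G) = Add(1, Mul(-1, G))
Add(Function('w')(6, -8), Mul(-32, Function('b')(-10))) = Add(Add(7, Mul(-1, -8)), Mul(-32, Add(1, Mul(-1, -10)))) = Add(Add(7, 8), Mul(-32, Add(1, 10))) = Add(15, Mul(-32, 11)) = Add(15, -352) = -337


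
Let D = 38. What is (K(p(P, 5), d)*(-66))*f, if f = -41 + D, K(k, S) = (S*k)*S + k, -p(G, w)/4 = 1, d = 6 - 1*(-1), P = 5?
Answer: -39600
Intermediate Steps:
d = 7 (d = 6 + 1 = 7)
p(G, w) = -4 (p(G, w) = -4*1 = -4)
K(k, S) = k + k*S² (K(k, S) = k*S² + k = k + k*S²)
f = -3 (f = -41 + 38 = -3)
(K(p(P, 5), d)*(-66))*f = (-4*(1 + 7²)*(-66))*(-3) = (-4*(1 + 49)*(-66))*(-3) = (-4*50*(-66))*(-3) = -200*(-66)*(-3) = 13200*(-3) = -39600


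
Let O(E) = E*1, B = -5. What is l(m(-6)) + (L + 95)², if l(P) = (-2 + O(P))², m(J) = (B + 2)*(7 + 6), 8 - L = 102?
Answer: 1682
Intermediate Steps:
L = -94 (L = 8 - 1*102 = 8 - 102 = -94)
m(J) = -39 (m(J) = (-5 + 2)*(7 + 6) = -3*13 = -39)
O(E) = E
l(P) = (-2 + P)²
l(m(-6)) + (L + 95)² = (-2 - 39)² + (-94 + 95)² = (-41)² + 1² = 1681 + 1 = 1682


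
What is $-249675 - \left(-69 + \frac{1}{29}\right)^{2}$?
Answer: $- \frac{213976675}{841} \approx -2.5443 \cdot 10^{5}$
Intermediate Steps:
$-249675 - \left(-69 + \frac{1}{29}\right)^{2} = -249675 - \left(- \frac{2000}{29}\right)^{2} = -249675 - \frac{4000000}{841} = - \frac{213976675}{841}$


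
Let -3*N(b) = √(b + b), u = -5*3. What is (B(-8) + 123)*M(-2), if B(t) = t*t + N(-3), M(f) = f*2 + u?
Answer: -3553 + 19*I*√6/3 ≈ -3553.0 + 15.513*I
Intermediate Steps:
u = -15
N(b) = -√2*√b/3 (N(b) = -√(b + b)/3 = -√2*√b/3)
M(f) = -15 + 2*f (M(f) = f*2 - 15 = 2*f - 15 = -15 + 2*f)
B(t) = t² - I*√6/3 (B(t) = t*t - √2*√(-3)/3 = t² - √2*I*√3/3 = t² - I*√6/3)
(B(-8) + 123)*M(-2) = (((-8)² - I*√6/3) + 123)*(-15 + 2*(-2)) = ((64 - I*√6/3) + 123)*(-15 - 4) = (187 - I*√6/3)*(-19) = -3553 + 19*I*√6/3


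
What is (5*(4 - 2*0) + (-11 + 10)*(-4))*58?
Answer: 1392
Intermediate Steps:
(5*(4 - 2*0) + (-11 + 10)*(-4))*58 = (5*(4 + 0) - 1*(-4))*58 = (5*4 + 4)*58 = (20 + 4)*58 = 24*58 = 1392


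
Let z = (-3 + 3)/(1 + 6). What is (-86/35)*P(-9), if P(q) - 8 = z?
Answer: -688/35 ≈ -19.657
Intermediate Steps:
z = 0 (z = 0/7 = 0*(1/7) = 0)
P(q) = 8 (P(q) = 8 + 0 = 8)
(-86/35)*P(-9) = -86/35*8 = -688/35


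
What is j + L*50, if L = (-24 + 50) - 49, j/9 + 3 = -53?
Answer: -1654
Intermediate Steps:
j = -504 (j = -27 + 9*(-53) = -27 - 477 = -504)
L = -23 (L = 26 - 49 = -23)
j + L*50 = -504 - 23*50 = -504 - 1150 = -1654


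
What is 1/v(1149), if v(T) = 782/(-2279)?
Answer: -2279/782 ≈ -2.9143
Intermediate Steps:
v(T) = -782/2279 (v(T) = 782*(-1/2279) = -782/2279)
1/v(1149) = 1/(-782/2279) = -2279/782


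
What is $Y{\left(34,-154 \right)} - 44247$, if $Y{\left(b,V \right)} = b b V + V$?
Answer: $-222425$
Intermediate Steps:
$Y{\left(b,V \right)} = V + V b^{2}$ ($Y{\left(b,V \right)} = b^{2} V + V = V b^{2} + V = V + V b^{2}$)
$Y{\left(34,-154 \right)} - 44247 = - 154 \left(1 + 34^{2}\right) - 44247 = - 154 \left(1 + 1156\right) - 44247 = \left(-154\right) 1157 - 44247 = -178178 - 44247 = -222425$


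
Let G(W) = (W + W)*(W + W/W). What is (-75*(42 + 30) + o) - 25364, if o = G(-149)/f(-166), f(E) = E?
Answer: -2575464/83 ≈ -31030.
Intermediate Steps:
G(W) = 2*W*(1 + W) (G(W) = (2*W)*(W + 1) = (2*W)*(1 + W) = 2*W*(1 + W))
o = -22052/83 (o = (2*(-149)*(1 - 149))/(-166) = (2*(-149)*(-148))*(-1/166) = 44104*(-1/166) = -22052/83 ≈ -265.69)
(-75*(42 + 30) + o) - 25364 = (-75*(42 + 30) - 22052/83) - 25364 = (-75*72 - 22052/83) - 25364 = (-5400 - 22052/83) - 25364 = -470252/83 - 25364 = -2575464/83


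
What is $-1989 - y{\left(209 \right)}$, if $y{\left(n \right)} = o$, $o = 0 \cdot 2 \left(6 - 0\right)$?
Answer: $-1989$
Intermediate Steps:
$o = 0$ ($o = 0 \left(6 + 0\right) = 0 \cdot 6 = 0$)
$y{\left(n \right)} = 0$
$-1989 - y{\left(209 \right)} = -1989 - 0 = -1989 + 0 = -1989$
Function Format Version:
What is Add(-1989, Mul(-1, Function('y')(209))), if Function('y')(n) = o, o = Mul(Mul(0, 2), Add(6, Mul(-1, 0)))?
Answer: -1989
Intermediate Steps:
o = 0 (o = Mul(0, Add(6, 0)) = Mul(0, 6) = 0)
Function('y')(n) = 0
Add(-1989, Mul(-1, Function('y')(209))) = Add(-1989, Mul(-1, 0)) = Add(-1989, 0) = -1989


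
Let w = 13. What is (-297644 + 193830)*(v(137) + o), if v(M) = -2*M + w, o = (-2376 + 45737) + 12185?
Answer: -5739356990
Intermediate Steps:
o = 55546 (o = 43361 + 12185 = 55546)
v(M) = 13 - 2*M (v(M) = -2*M + 13 = 13 - 2*M)
(-297644 + 193830)*(v(137) + o) = (-297644 + 193830)*((13 - 2*137) + 55546) = -103814*((13 - 274) + 55546) = -103814*(-261 + 55546) = -103814*55285 = -5739356990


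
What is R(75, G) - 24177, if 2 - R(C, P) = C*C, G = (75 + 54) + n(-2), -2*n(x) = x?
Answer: -29800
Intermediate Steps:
n(x) = -x/2
G = 130 (G = (75 + 54) - ½*(-2) = 129 + 1 = 130)
R(C, P) = 2 - C² (R(C, P) = 2 - C*C = 2 - C²)
R(75, G) - 24177 = (2 - 1*75²) - 24177 = (2 - 1*5625) - 24177 = (2 - 5625) - 24177 = -5623 - 24177 = -29800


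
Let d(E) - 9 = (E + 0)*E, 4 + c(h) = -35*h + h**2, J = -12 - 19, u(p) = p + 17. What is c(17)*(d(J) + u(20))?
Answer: -312170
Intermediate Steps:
u(p) = 17 + p
J = -31
c(h) = -4 + h**2 - 35*h (c(h) = -4 + (-35*h + h**2) = -4 + (h**2 - 35*h) = -4 + h**2 - 35*h)
d(E) = 9 + E**2 (d(E) = 9 + (E + 0)*E = 9 + E*E = 9 + E**2)
c(17)*(d(J) + u(20)) = (-4 + 17**2 - 35*17)*((9 + (-31)**2) + (17 + 20)) = (-4 + 289 - 595)*((9 + 961) + 37) = -310*(970 + 37) = -310*1007 = -312170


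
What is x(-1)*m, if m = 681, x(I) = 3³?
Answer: 18387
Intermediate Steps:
x(I) = 27
x(-1)*m = 27*681 = 18387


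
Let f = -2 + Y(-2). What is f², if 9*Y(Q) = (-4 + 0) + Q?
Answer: 64/9 ≈ 7.1111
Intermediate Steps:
Y(Q) = -4/9 + Q/9 (Y(Q) = ((-4 + 0) + Q)/9 = (-4 + Q)/9 = -4/9 + Q/9)
f = -8/3 (f = -2 + (-4/9 + (⅑)*(-2)) = -2 + (-4/9 - 2/9) = -2 - ⅔ = -8/3 ≈ -2.6667)
f² = (-8/3)² = 64/9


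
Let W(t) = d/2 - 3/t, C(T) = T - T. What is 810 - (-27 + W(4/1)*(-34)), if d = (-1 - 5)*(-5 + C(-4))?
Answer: 2643/2 ≈ 1321.5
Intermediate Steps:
C(T) = 0
d = 30 (d = (-1 - 5)*(-5 + 0) = -6*(-5) = 30)
W(t) = 15 - 3/t (W(t) = 30/2 - 3/t = 30*(1/2) - 3/t = 15 - 3/t)
810 - (-27 + W(4/1)*(-34)) = 810 - (-27 + (15 - 3/(4/1))*(-34)) = 810 - (-27 + (15 - 3/(4*1))*(-34)) = 810 - (-27 + (15 - 3/4)*(-34)) = 810 - (-27 + (57/4)*(-34)) = 810 - (-27 - 969/2) = 810 - 1*(-1023/2) = 810 + 1023/2 = 2643/2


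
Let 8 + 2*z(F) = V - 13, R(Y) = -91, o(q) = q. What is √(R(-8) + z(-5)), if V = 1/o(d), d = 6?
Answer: I*√3651/6 ≈ 10.071*I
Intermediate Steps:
V = ⅙ (V = 1/6 = ⅙ ≈ 0.16667)
z(F) = -125/12 (z(F) = -4 + (⅙ - 13)/2 = -4 + (½)*(-77/6) = -4 - 77/12 = -125/12)
√(R(-8) + z(-5)) = √(-91 - 125/12) = √(-1217/12) = I*√3651/6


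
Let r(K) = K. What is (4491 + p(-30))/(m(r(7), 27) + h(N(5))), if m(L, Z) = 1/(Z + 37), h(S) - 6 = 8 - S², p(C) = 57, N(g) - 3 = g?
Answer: -291072/3199 ≈ -90.988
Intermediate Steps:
N(g) = 3 + g
h(S) = 14 - S² (h(S) = 6 + (8 - S²) = 14 - S²)
m(L, Z) = 1/(37 + Z)
(4491 + p(-30))/(m(r(7), 27) + h(N(5))) = (4491 + 57)/(1/(37 + 27) + (14 - (3 + 5)²)) = 4548/(1/64 + (14 - 1*8²)) = 4548/(1/64 + (14 - 1*64)) = 4548/(1/64 + (14 - 64)) = 4548/(1/64 - 50) = 4548/(-3199/64) = 4548*(-64/3199) = -291072/3199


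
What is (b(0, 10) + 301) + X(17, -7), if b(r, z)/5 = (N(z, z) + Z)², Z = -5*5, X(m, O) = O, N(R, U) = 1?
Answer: 3174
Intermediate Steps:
Z = -25
b(r, z) = 2880 (b(r, z) = 5*(1 - 25)² = 5*(-24)² = 5*576 = 2880)
(b(0, 10) + 301) + X(17, -7) = (2880 + 301) - 7 = 3181 - 7 = 3174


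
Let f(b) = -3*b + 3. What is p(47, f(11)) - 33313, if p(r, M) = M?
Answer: -33343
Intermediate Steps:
f(b) = 3 - 3*b
p(47, f(11)) - 33313 = (3 - 3*11) - 33313 = (3 - 33) - 33313 = -30 - 33313 = -33343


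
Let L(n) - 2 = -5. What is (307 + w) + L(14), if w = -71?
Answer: 233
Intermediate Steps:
L(n) = -3 (L(n) = 2 - 5 = -3)
(307 + w) + L(14) = (307 - 71) - 3 = 236 - 3 = 233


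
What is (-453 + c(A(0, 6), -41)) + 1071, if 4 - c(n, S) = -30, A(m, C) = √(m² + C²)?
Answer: 652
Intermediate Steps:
A(m, C) = √(C² + m²)
c(n, S) = 34 (c(n, S) = 4 - 1*(-30) = 4 + 30 = 34)
(-453 + c(A(0, 6), -41)) + 1071 = (-453 + 34) + 1071 = -419 + 1071 = 652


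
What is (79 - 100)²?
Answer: 441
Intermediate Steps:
(79 - 100)² = (-21)² = 441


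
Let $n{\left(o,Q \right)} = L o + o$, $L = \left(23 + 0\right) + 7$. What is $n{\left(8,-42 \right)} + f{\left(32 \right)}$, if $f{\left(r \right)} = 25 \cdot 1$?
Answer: $273$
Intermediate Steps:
$f{\left(r \right)} = 25$
$L = 30$ ($L = 23 + 7 = 30$)
$n{\left(o,Q \right)} = 31 o$ ($n{\left(o,Q \right)} = 30 o + o = 31 o$)
$n{\left(8,-42 \right)} + f{\left(32 \right)} = 31 \cdot 8 + 25 = 248 + 25 = 273$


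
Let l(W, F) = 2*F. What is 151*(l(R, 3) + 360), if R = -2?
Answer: 55266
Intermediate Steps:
151*(l(R, 3) + 360) = 151*(2*3 + 360) = 151*(6 + 360) = 151*366 = 55266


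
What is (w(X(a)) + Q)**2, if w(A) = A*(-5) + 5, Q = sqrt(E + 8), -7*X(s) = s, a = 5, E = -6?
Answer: 3698/49 + 120*sqrt(2)/7 ≈ 99.713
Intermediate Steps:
X(s) = -s/7
Q = sqrt(2) (Q = sqrt(-6 + 8) = sqrt(2) ≈ 1.4142)
w(A) = 5 - 5*A (w(A) = -5*A + 5 = 5 - 5*A)
(w(X(a)) + Q)**2 = ((5 - (-5)*5/7) + sqrt(2))**2 = ((5 - 5*(-5/7)) + sqrt(2))**2 = ((5 + 25/7) + sqrt(2))**2 = (60/7 + sqrt(2))**2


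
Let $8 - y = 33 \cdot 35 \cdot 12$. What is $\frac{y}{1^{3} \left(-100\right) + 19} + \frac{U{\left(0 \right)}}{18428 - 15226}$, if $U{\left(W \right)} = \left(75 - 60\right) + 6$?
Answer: $\frac{44355805}{259362} \approx 171.02$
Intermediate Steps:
$U{\left(W \right)} = 21$ ($U{\left(W \right)} = 15 + 6 = 21$)
$y = -13852$ ($y = 8 - 33 \cdot 35 \cdot 12 = 8 - 1155 \cdot 12 = 8 - 13860 = -13852$)
$\frac{y}{1^{3} \left(-100\right) + 19} + \frac{U{\left(0 \right)}}{18428 - 15226} = - \frac{13852}{1^{3} \left(-100\right) + 19} + \frac{21}{18428 - 15226} = - \frac{13852}{1 \left(-100\right) + 19} + \frac{21}{18428 - 15226} = - \frac{13852}{-100 + 19} + \frac{21}{3202} = - \frac{13852}{-81} + 21 \cdot \frac{1}{3202} = \left(-13852\right) \left(- \frac{1}{81}\right) + \frac{21}{3202} = \frac{13852}{81} + \frac{21}{3202} = \frac{44355805}{259362}$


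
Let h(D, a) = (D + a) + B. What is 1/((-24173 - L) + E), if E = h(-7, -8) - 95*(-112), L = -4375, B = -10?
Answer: -1/9183 ≈ -0.00010890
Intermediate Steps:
h(D, a) = -10 + D + a (h(D, a) = (D + a) - 10 = -10 + D + a)
E = 10615 (E = (-10 - 7 - 8) - 95*(-112) = -25 + 10640 = 10615)
1/((-24173 - L) + E) = 1/((-24173 - 1*(-4375)) + 10615) = 1/((-24173 + 4375) + 10615) = 1/(-19798 + 10615) = 1/(-9183) = -1/9183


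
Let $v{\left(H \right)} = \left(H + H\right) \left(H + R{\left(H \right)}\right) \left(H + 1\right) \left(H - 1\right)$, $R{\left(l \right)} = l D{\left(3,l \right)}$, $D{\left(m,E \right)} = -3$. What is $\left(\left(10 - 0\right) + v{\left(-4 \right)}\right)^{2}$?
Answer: $902500$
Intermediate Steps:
$R{\left(l \right)} = - 3 l$ ($R{\left(l \right)} = l \left(-3\right) = - 3 l$)
$v{\left(H \right)} = - 4 H^{2} \left(1 + H\right) \left(-1 + H\right)$ ($v{\left(H \right)} = \left(H + H\right) \left(H - 3 H\right) \left(H + 1\right) \left(H - 1\right) = 2 H \left(- 2 H\right) \left(1 + H\right) \left(-1 + H\right) = - 4 H^{2} \left(1 + H\right) \left(-1 + H\right)$)
$\left(\left(10 - 0\right) + v{\left(-4 \right)}\right)^{2} = \left(\left(10 - 0\right) + 4 \left(-4\right)^{2} \left(1 - \left(-4\right)^{2}\right)\right)^{2} = \left(\left(10 + 0\right) + 4 \cdot 16 \left(1 - 16\right)\right)^{2} = \left(10 + 4 \cdot 16 \left(1 - 16\right)\right)^{2} = \left(10 + 4 \cdot 16 \left(-15\right)\right)^{2} = \left(10 - 960\right)^{2} = \left(-950\right)^{2} = 902500$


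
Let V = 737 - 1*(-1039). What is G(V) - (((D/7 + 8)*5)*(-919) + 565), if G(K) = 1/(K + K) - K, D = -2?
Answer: 823151143/24864 ≈ 33106.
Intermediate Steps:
V = 1776 (V = 737 + 1039 = 1776)
G(K) = 1/(2*K) - K
G(V) - (((D/7 + 8)*5)*(-919) + 565) = ((½)/1776 - 1*1776) - (((-2/7 + 8)*5)*(-919) + 565) = ((½)*(1/1776) - 1776) - (((-2*⅐ + 8)*5)*(-919) + 565) = (1/3552 - 1776) - (((-2/7 + 8)*5)*(-919) + 565) = -6308351/3552 - (((54/7)*5)*(-919) + 565) = -6308351/3552 - ((270/7)*(-919) + 565) = -6308351/3552 - (-248130/7 + 565) = -6308351/3552 - 1*(-244175/7) = -6308351/3552 + 244175/7 = 823151143/24864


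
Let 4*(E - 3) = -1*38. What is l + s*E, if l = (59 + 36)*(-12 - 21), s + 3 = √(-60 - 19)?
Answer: -6231/2 - 13*I*√79/2 ≈ -3115.5 - 57.773*I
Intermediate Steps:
E = -13/2 (E = 3 + (-1*38)/4 = 3 + (¼)*(-38) = 3 - 19/2 = -13/2 ≈ -6.5000)
s = -3 + I*√79 (s = -3 + √(-60 - 19) = -3 + √(-79) = -3 + I*√79 ≈ -3.0 + 8.8882*I)
l = -3135 (l = 95*(-33) = -3135)
l + s*E = -3135 + (-3 + I*√79)*(-13/2) = -3135 + (39/2 - 13*I*√79/2) = -6231/2 - 13*I*√79/2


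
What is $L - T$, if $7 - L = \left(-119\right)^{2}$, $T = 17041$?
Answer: $-31195$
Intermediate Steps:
$L = -14154$ ($L = 7 - \left(-119\right)^{2} = 7 - 14161 = -14154$)
$L - T = -14154 - 17041 = -31195$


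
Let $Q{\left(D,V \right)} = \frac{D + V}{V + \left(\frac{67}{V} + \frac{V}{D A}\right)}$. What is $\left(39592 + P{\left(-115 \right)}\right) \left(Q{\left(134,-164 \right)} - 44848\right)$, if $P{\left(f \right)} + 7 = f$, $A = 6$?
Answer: $- \frac{9605305939098320}{5426287} \approx -1.7701 \cdot 10^{9}$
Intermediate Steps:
$P{\left(f \right)} = -7 + f$
$Q{\left(D,V \right)} = \frac{D + V}{V + \frac{67}{V} + \frac{V}{6 D}}$ ($Q{\left(D,V \right)} = \frac{D + V}{V + \left(\frac{67}{V} + \frac{V}{D 6}\right)} = \frac{D + V}{V + \left(\frac{67}{V} + \frac{V}{6 D}\right)} = \frac{D + V}{V + \frac{67}{V} + \frac{V}{6 D}}$)
$\left(39592 + P{\left(-115 \right)}\right) \left(Q{\left(134,-164 \right)} - 44848\right) = \left(39592 - 122\right) \left(6 \cdot 134 \left(-164\right) \frac{1}{\left(-164\right)^{2} + 402 \cdot 134 + 6 \cdot 134 \left(-164\right)^{2}} \left(134 - 164\right) - 44848\right) = \left(39592 - 122\right) \left(6 \cdot 134 \left(-164\right) \frac{1}{26896 + 53868 + 6 \cdot 134 \cdot 26896} \left(-30\right) - 44848\right) = 39470 \left(6 \cdot 134 \left(-164\right) \frac{1}{26896 + 53868 + 21624384} \left(-30\right) - 44848\right) = 39470 \left(6 \cdot 134 \left(-164\right) \frac{1}{21705148} \left(-30\right) - 44848\right) = 39470 \left(\frac{988920}{5426287} - 44848\right) = 39470 \left(- \frac{243357130456}{5426287}\right) = - \frac{9605305939098320}{5426287}$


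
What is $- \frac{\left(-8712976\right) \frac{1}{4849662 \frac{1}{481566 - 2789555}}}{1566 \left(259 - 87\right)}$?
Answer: $- \frac{1256840797829}{81641634939} \approx -15.395$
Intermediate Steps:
$- \frac{\left(-8712976\right) \frac{1}{4849662 \frac{1}{481566 - 2789555}}}{1566 \left(259 - 87\right)} = - \frac{\left(-8712976\right) \frac{1}{4849662 \frac{1}{481566 - 2789555}}}{1566 \cdot 172} = - \frac{\left(-8712976\right) \frac{1}{4849662 \frac{1}{-2307989}}}{269352} = - \frac{\left(-8712976\right) \frac{1}{4849662 \left(- \frac{1}{2307989}\right)}}{269352} = - \frac{\left(-8712976\right) \frac{1}{- \frac{4849662}{2307989}}}{269352} = - \frac{\left(-8712976\right) \left(- \frac{2307989}{4849662}\right)}{269352} = - \frac{10054726382632}{2424831 \cdot 269352} = \left(-1\right) \frac{1256840797829}{81641634939} = - \frac{1256840797829}{81641634939}$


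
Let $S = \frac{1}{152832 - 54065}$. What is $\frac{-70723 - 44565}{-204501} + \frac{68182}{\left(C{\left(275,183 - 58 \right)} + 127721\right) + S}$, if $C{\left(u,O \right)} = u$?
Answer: $\frac{2834582285308298}{2585256842579433} \approx 1.0964$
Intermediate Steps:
$S = \frac{1}{98767} \approx 1.0125 \cdot 10^{-5}$
$\frac{-70723 - 44565}{-204501} + \frac{68182}{\left(C{\left(275,183 - 58 \right)} + 127721\right) + S} = \frac{-70723 - 44565}{-204501} + \frac{68182}{\left(275 + 127721\right) + \frac{1}{98767}} = \left(-70723 - 44565\right) \left(- \frac{1}{204501}\right) + \frac{68182}{127996 + \frac{1}{98767}} = \left(-115288\right) \left(- \frac{1}{204501}\right) + \frac{68182}{\frac{12641780933}{98767}} = \frac{115288}{204501} + 68182 \cdot \frac{98767}{12641780933} = \frac{115288}{204501} + \frac{6734131594}{12641780933} = \frac{2834582285308298}{2585256842579433}$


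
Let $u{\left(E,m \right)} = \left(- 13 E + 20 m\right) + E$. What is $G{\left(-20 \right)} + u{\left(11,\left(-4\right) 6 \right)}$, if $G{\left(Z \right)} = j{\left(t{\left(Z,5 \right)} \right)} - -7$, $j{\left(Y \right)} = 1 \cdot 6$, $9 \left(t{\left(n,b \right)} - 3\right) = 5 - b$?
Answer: $-599$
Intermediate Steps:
$t{\left(n,b \right)} = \frac{32}{9} - \frac{b}{9}$ ($t{\left(n,b \right)} = 3 + \frac{5 - b}{9} = 3 - \left(- \frac{5}{9} + \frac{b}{9}\right) = \frac{32}{9} - \frac{b}{9}$)
$j{\left(Y \right)} = 6$
$u{\left(E,m \right)} = - 12 E + 20 m$
$G{\left(Z \right)} = 13$ ($G{\left(Z \right)} = 6 - -7 = 6 + 7 = 13$)
$G{\left(-20 \right)} + u{\left(11,\left(-4\right) 6 \right)} = 13 + \left(\left(-12\right) 11 + 20 \left(\left(-4\right) 6\right)\right) = 13 + \left(-132 + 20 \left(-24\right)\right) = 13 - 612 = -599$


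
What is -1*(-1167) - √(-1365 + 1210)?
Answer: 1167 - I*√155 ≈ 1167.0 - 12.45*I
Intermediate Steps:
-1*(-1167) - √(-1365 + 1210) = 1167 - √(-155) = 1167 - I*√155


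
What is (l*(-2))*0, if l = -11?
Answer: 0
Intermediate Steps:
(l*(-2))*0 = -11*(-2)*0 = 22*0 = 0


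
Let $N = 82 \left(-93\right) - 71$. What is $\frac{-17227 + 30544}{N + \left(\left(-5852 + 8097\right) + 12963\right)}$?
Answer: $\frac{13317}{7511} \approx 1.773$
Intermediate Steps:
$N = -7697$ ($N = -7626 - 71 = -7697$)
$\frac{-17227 + 30544}{N + \left(\left(-5852 + 8097\right) + 12963\right)} = \frac{-17227 + 30544}{-7697 + \left(\left(-5852 + 8097\right) + 12963\right)} = \frac{13317}{-7697 + \left(2245 + 12963\right)} = \frac{13317}{-7697 + 15208} = \frac{13317}{7511}$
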